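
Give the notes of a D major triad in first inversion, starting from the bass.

F#, A, D

Spelling D major: D–F#–A. In first inversion the third is bass, giving F#, A, D from the bottom.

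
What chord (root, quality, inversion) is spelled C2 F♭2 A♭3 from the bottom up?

The pitch classes C, Fb, Ab arrange in thirds as Fb–Ab–C: an Fb augmented triad.
C is the fifth of Fb augmented; fifth in the bass means second inversion (figured bass 6/4).

Fb augmented, second inversion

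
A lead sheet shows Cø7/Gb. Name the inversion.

Cø7/Gb means C half-diminished seventh with Gb in the bass. Gb is the fifth of C half-diminished seventh (C–Eb–Gb–Bb), so this is second inversion.

second inversion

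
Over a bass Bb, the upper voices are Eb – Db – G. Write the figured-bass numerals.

The notes Bb, Eb, Db, G stack in thirds as Eb–G–Bb–Db — an Eb dominant seventh chord. The bass Bb is the fifth, so this is second inversion: figured 4/3.

4/3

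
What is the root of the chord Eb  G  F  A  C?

Reordering Eb, G, F, A, C into stacked thirds gives F–A–C–Eb–G; the bottom of that stack, F, is the root.

F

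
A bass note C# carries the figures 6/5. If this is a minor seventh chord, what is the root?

A#

The figures 6/5 mean the third of the chord is in the bass. If C# is the third of a minor seventh chord, the root is A# (chord tones A#–C#–E#–G#).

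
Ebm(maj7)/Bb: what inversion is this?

second inversion

Ebm(maj7)/Bb means Eb minor-major seventh with Bb in the bass. Bb is the fifth of Eb minor-major seventh (Eb–Gb–Bb–D), so this is second inversion.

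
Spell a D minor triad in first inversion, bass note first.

Spelling D minor: D–F–A. In first inversion the third is bass, giving F, A, D from the bottom.

F, A, D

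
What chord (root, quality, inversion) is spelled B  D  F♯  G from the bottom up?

G major seventh, first inversion

The pitch classes B, D, F#, G arrange in thirds as G–B–D–F#: a G major seventh chord.
B is the third of G major seventh; third in the bass means first inversion (figured bass 6/5).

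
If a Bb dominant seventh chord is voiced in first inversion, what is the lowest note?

Bb dominant seventh is Bb–D–F–Ab. First inversion places the third in the bass: D.

D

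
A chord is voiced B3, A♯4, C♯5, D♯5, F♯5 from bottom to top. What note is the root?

B

Reordering B, A#, C#, D#, F# into stacked thirds gives B–D#–F#–A#–C#; the bottom of that stack, B, is the root.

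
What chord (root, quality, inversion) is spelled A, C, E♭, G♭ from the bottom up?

A diminished seventh, root position

The distinct note names are A, C, Eb, Gb. Stacked in thirds they read A–C–Eb–Gb, which is a diminished seventh chord on A.
With the root (A) in the bass, the chord is in root position (figured bass 7).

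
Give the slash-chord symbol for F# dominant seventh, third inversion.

F#7/E

Third inversion of F# dominant seventh has the seventh (E) in the bass. As a slash chord: F#7/E.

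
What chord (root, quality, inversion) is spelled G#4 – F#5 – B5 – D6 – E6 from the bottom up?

E dominant ninth, first inversion

The distinct note names are G#, F#, B, D, E. Stacked in thirds they read E–G#–B–D–F#, which is a dominant ninth chord on E.
The lowest note is G#, the third of the chord, so this is first inversion.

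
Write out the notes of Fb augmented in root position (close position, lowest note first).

Spelling Fb augmented: Fb–Ab–C. In root position the root is bass, giving Fb, Ab, C from the bottom.

Fb, Ab, C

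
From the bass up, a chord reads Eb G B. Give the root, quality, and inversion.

The pitch classes Eb, G, B arrange in thirds as Eb–G–B: an Eb augmented triad.
With the root (Eb) in the bass, the chord is in root position (figured bass 5/3).

Eb augmented, root position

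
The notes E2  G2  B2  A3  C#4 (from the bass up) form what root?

A

E, G, B, A, C# are the tones of an A dominant ninth chord (A–C#–E–G–B), making A the root.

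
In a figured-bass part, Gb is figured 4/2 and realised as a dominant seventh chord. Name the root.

Ab

The figures 4/2 mean the seventh of the chord is in the bass. If Gb is the seventh of a dominant seventh chord, the root is Ab (chord tones Ab–C–Eb–Gb).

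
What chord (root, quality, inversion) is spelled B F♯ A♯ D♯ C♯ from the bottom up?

B major ninth, root position

The distinct note names are B, F#, A#, D#, C#. Stacked in thirds they read B–D#–F#–A#–C#, which is a major ninth chord on B.
The lowest note is B, the root of the chord, so this is root position.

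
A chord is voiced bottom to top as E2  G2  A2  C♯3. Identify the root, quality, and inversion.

A dominant seventh, second inversion

The distinct note names are E, G, A, C#. Stacked in thirds they read A–C#–E–G, which is a dominant seventh chord on A.
E is the fifth of A dominant seventh; fifth in the bass means second inversion (figured bass 4/3).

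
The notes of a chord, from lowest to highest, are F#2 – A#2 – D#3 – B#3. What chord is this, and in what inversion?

B# half-diminished seventh, second inversion

The distinct note names are F#, A#, D#, B#. Stacked in thirds they read B#–D#–F#–A#, which is a half-diminished seventh chord on B#.
F# is the fifth of B# half-diminished seventh; fifth in the bass means second inversion (figured bass 4/3).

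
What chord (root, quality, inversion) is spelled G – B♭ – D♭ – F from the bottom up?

The distinct note names are G, Bb, Db, F. Stacked in thirds they read G–Bb–Db–F, which is a half-diminished seventh chord on G.
The lowest note is G, the root of the chord, so this is root position (figured bass 7).

G half-diminished seventh, root position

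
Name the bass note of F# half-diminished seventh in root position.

F#

In root position the root is lowest. For F# half-diminished seventh (F#–A–C–E) that is F#.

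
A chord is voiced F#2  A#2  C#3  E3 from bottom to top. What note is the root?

F#

F#, A#, C#, E are the tones of an F# dominant seventh chord (F#–A#–C#–E), making F# the root.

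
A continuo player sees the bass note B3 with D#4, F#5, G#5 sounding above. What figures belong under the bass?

6/5

The notes B, D#, F#, G# stack in thirds as G#–B–D#–F# — a G# minor seventh chord. The bass B is the third, so this is first inversion: figured 6/5.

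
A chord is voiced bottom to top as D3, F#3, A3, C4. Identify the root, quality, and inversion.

The distinct note names are D, F#, A, C. Stacked in thirds they read D–F#–A–C, which is a dominant seventh chord on D.
D is the root of D dominant seventh; root in the bass means root position (figured bass 7).

D dominant seventh, root position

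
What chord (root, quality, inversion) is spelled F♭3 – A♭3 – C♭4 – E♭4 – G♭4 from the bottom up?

Reducing to letter names: Fb, Ab, Cb, Eb, Gb. These stack in thirds as Fb–Ab–Cb–Eb–Gb — an Fb major ninth chord.
The lowest note is Fb, the root of the chord, so this is root position.

Fb major ninth, root position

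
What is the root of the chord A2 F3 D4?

D

A, F, D are the tones of a D minor triad (D–F–A), making D the root.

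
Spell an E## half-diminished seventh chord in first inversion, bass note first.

G##, B#, D##, E##

The chord tones are E##–G##–B#–D##. With the third (G##) lowest for first inversion: G##, B#, D##, E##.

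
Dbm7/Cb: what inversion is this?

third inversion

Dbm7/Cb means Db minor seventh with Cb in the bass. Cb is the seventh of Db minor seventh (Db–Fb–Ab–Cb), so this is third inversion.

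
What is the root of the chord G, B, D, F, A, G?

G

Reordering G, B, D, F, A into stacked thirds gives G–B–D–F–A; the bottom of that stack, G, is the root.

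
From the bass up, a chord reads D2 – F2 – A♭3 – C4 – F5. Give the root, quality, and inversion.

Reducing to letter names: D, F, Ab, C. These stack in thirds as D–F–Ab–C — a D half-diminished seventh chord.
D is the root of D half-diminished seventh; root in the bass means root position (figured bass 7).

D half-diminished seventh, root position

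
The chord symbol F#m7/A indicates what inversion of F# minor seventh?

F#m7/A means F# minor seventh with A in the bass. A is the third of F# minor seventh (F#–A–C#–E), so this is first inversion.

first inversion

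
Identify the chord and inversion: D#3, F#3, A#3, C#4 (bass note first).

D# minor seventh, root position

Reducing to letter names: D#, F#, A#, C#. These stack in thirds as D#–F#–A#–C# — a D# minor seventh chord.
With the root (D#) in the bass, the chord is in root position (figured bass 7).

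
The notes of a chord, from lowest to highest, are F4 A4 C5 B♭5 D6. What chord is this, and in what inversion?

Bb major ninth, second inversion

The distinct note names are F, A, C, Bb, D. Stacked in thirds they read Bb–D–F–A–C, which is a major ninth chord on Bb.
F is the fifth of Bb major ninth; fifth in the bass means second inversion.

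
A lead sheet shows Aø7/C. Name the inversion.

first inversion

Aø7/C means A half-diminished seventh with C in the bass. C is the third of A half-diminished seventh (A–C–Eb–G), so this is first inversion.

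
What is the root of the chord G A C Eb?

A

G, A, C, Eb are the tones of an A half-diminished seventh chord (A–C–Eb–G), making A the root.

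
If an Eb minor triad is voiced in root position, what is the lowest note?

Eb

In root position the root is lowest. For Eb minor (Eb–Gb–Bb) that is Eb.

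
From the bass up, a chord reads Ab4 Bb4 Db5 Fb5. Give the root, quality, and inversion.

The pitch classes Ab, Bb, Db, Fb arrange in thirds as Bb–Db–Fb–Ab: a Bb half-diminished seventh chord.
The lowest note is Ab, the seventh of the chord, so this is third inversion (figured bass 4/2).

Bb half-diminished seventh, third inversion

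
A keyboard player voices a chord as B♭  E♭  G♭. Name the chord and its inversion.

The distinct note names are Bb, Eb, Gb. Stacked in thirds they read Eb–Gb–Bb, which is a minor triad on Eb.
Bb is the fifth of Eb minor; fifth in the bass means second inversion (figured bass 6/4).

Eb minor, second inversion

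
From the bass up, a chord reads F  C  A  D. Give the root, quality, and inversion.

The distinct note names are F, C, A, D. Stacked in thirds they read D–F–A–C, which is a minor seventh chord on D.
With the third (F) in the bass, the chord is in first inversion (figured bass 6/5).

D minor seventh, first inversion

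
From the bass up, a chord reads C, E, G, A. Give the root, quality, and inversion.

A minor seventh, first inversion

The pitch classes C, E, G, A arrange in thirds as A–C–E–G: an A minor seventh chord.
With the third (C) in the bass, the chord is in first inversion (figured bass 6/5).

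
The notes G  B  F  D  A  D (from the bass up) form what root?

G, B, F, D, A are the tones of a G dominant ninth chord (G–B–D–F–A), making G the root.

G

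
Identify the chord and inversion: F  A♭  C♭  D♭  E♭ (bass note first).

The pitch classes F, Ab, Cb, Db, Eb arrange in thirds as Db–F–Ab–Cb–Eb: a Db dominant ninth chord.
The lowest note is F, the third of the chord, so this is first inversion.

Db dominant ninth, first inversion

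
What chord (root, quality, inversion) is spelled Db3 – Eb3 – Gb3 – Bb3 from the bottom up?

The distinct note names are Db, Eb, Gb, Bb. Stacked in thirds they read Eb–Gb–Bb–Db, which is a minor seventh chord on Eb.
The lowest note is Db, the seventh of the chord, so this is third inversion (figured bass 4/2).

Eb minor seventh, third inversion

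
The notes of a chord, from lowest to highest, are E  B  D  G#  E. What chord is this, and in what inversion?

E dominant seventh, root position

The pitch classes E, B, D, G# arrange in thirds as E–G#–B–D: an E dominant seventh chord.
E is the root of E dominant seventh; root in the bass means root position (figured bass 7).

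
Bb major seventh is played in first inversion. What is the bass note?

D

The third of Bb major seventh (Bb–D–F–A) is D; that is the bass in first inversion.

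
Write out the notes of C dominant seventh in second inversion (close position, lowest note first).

G, Bb, C, E

Spelling C dominant seventh: C–E–G–Bb. In second inversion the fifth is bass, giving G, Bb, C, E from the bottom.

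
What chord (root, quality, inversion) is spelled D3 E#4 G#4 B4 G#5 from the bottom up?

The distinct note names are D, E#, G#, B. Stacked in thirds they read E#–G#–B–D, which is a diminished seventh chord on E#.
The lowest note is D, the seventh of the chord, so this is third inversion (figured bass 4/2).

E# diminished seventh, third inversion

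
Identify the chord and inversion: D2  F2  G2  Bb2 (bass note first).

Reducing to letter names: D, F, G, Bb. These stack in thirds as G–Bb–D–F — a G minor seventh chord.
The lowest note is D, the fifth of the chord, so this is second inversion (figured bass 4/3).

G minor seventh, second inversion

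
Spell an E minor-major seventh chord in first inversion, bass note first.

E minor-major seventh is E–G–B–D#. First inversion puts the third (G) in the bass, with the remaining tones above: G, B, D#, E.

G, B, D#, E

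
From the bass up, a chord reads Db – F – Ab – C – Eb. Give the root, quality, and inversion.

Reducing to letter names: Db, F, Ab, C, Eb. These stack in thirds as Db–F–Ab–C–Eb — a Db major ninth chord.
Db is the root of Db major ninth; root in the bass means root position.

Db major ninth, root position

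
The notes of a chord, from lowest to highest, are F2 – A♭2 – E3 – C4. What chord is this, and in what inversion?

F minor-major seventh, root position

The pitch classes F, Ab, E, C arrange in thirds as F–Ab–C–E: an F minor-major seventh chord.
F is the root of F minor-major seventh; root in the bass means root position (figured bass 7).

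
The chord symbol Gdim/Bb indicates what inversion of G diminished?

Gdim/Bb means G diminished with Bb in the bass. Bb is the third of G diminished (G–Bb–Db), so this is first inversion.

first inversion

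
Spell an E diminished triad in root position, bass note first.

Spelling E diminished: E–G–Bb. In root position the root is bass, giving E, G, Bb from the bottom.

E, G, Bb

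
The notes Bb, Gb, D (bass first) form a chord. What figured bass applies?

6

The notes Bb, Gb, D stack in thirds as Gb–Bb–D — a Gb augmented triad. The bass Bb is the third, so this is first inversion: figured 6.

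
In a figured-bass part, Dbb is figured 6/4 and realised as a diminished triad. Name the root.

The figures 6/4 mean the fifth of the chord is in the bass. If Dbb is the fifth of a diminished triad, the root is Gb (chord tones Gb–Bbb–Dbb).

Gb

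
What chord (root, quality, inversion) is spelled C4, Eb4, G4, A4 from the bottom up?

A half-diminished seventh, first inversion

The pitch classes C, Eb, G, A arrange in thirds as A–C–Eb–G: an A half-diminished seventh chord.
C is the third of A half-diminished seventh; third in the bass means first inversion (figured bass 6/5).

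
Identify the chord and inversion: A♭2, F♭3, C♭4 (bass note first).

Reducing to letter names: Ab, Fb, Cb. These stack in thirds as Fb–Ab–Cb — an Fb major triad.
With the third (Ab) in the bass, the chord is in first inversion (figured bass 6).

Fb major, first inversion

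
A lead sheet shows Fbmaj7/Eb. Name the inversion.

Fbmaj7/Eb means Fb major seventh with Eb in the bass. Eb is the seventh of Fb major seventh (Fb–Ab–Cb–Eb), so this is third inversion.

third inversion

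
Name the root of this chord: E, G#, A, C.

A

E, G#, A, C are the tones of an A minor-major seventh chord (A–C–E–G#), making A the root.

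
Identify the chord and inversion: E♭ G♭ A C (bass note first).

The distinct note names are Eb, Gb, A, C. Stacked in thirds they read A–C–Eb–Gb, which is a diminished seventh chord on A.
With the fifth (Eb) in the bass, the chord is in second inversion (figured bass 4/3).

A diminished seventh, second inversion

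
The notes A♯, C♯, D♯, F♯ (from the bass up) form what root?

The distinct letter names are A#, C#, D#, F#. Arranged as a stack of thirds they read D#–F#–A#–C#, so D# is the root (a D# minor seventh chord).

D#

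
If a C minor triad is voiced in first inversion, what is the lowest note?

Eb

The third of C minor (C–Eb–G) is Eb; that is the bass in first inversion.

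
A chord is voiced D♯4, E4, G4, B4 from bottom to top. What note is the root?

The distinct letter names are D#, E, G, B. Arranged as a stack of thirds they read E–G–B–D#, so E is the root (an E minor-major seventh chord).

E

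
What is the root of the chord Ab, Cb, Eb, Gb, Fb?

Fb

Ab, Cb, Eb, Gb, Fb are the tones of an Fb major ninth chord (Fb–Ab–Cb–Eb–Gb), making Fb the root.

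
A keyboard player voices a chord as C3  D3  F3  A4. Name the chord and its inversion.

D minor seventh, third inversion

The pitch classes C, D, F, A arrange in thirds as D–F–A–C: a D minor seventh chord.
C is the seventh of D minor seventh; seventh in the bass means third inversion (figured bass 4/2).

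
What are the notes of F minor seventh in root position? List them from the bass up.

F, Ab, C, Eb

The chord tones are F–Ab–C–Eb. With the root (F) lowest for root position: F, Ab, C, Eb.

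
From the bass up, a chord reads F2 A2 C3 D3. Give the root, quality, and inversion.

D minor seventh, first inversion

The pitch classes F, A, C, D arrange in thirds as D–F–A–C: a D minor seventh chord.
The lowest note is F, the third of the chord, so this is first inversion (figured bass 6/5).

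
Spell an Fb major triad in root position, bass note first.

Fb major is Fb–Ab–Cb. Root position puts the root (Fb) in the bass, with the remaining tones above: Fb, Ab, Cb.

Fb, Ab, Cb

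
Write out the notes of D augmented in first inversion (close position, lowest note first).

The chord tones are D–F#–A#. With the third (F#) lowest for first inversion: F#, A#, D.

F#, A#, D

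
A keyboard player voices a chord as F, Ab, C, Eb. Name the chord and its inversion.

The distinct note names are F, Ab, C, Eb. Stacked in thirds they read F–Ab–C–Eb, which is a minor seventh chord on F.
The lowest note is F, the root of the chord, so this is root position (figured bass 7).

F minor seventh, root position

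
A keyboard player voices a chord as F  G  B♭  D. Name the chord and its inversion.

The distinct note names are F, G, Bb, D. Stacked in thirds they read G–Bb–D–F, which is a minor seventh chord on G.
F is the seventh of G minor seventh; seventh in the bass means third inversion (figured bass 4/2).

G minor seventh, third inversion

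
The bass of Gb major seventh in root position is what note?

Gb

The root of Gb major seventh (Gb–Bb–Db–F) is Gb; that is the bass in root position.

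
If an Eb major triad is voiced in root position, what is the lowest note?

Eb major is Eb–G–Bb. Root position places the root in the bass: Eb.

Eb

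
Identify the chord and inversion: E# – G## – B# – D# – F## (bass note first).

E# dominant ninth, root position

Reducing to letter names: E#, G##, B#, D#, F##. These stack in thirds as E#–G##–B#–D#–F## — an E# dominant ninth chord.
With the root (E#) in the bass, the chord is in root position.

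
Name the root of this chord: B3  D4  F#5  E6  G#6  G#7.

The distinct letter names are B, D, F#, E, G#. Arranged as a stack of thirds they read E–G#–B–D–F#, so E is the root (an E dominant ninth chord).

E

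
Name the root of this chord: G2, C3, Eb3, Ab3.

Reordering G, C, Eb, Ab into stacked thirds gives Ab–C–Eb–G; the bottom of that stack, Ab, is the root.

Ab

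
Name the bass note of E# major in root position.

In root position the root is lowest. For E# major (E#–G##–B#) that is E#.

E#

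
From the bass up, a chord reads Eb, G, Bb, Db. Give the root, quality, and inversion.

The pitch classes Eb, G, Bb, Db arrange in thirds as Eb–G–Bb–Db: an Eb dominant seventh chord.
The lowest note is Eb, the root of the chord, so this is root position (figured bass 7).

Eb dominant seventh, root position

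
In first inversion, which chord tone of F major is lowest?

A

In first inversion the third is lowest. For F major (F–A–C) that is A.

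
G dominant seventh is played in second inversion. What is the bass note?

G dominant seventh is G–B–D–F. Second inversion places the fifth in the bass: D.

D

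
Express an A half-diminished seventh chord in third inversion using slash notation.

Aø7/G

Third inversion of A half-diminished seventh has the seventh (G) in the bass. As a slash chord: Aø7/G.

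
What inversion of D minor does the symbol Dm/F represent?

first inversion

Dm/F means D minor with F in the bass. F is the third of D minor (D–F–A), so this is first inversion.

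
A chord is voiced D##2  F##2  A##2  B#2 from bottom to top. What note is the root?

B#

The distinct letter names are D##, F##, A##, B#. Arranged as a stack of thirds they read B#–D##–F##–A##, so B# is the root (a B# major seventh chord).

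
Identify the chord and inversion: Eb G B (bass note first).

The distinct note names are Eb, G, B. Stacked in thirds they read Eb–G–B, which is an augmented triad on Eb.
With the root (Eb) in the bass, the chord is in root position (figured bass 5/3).

Eb augmented, root position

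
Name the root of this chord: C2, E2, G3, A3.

The distinct letter names are C, E, G, A. Arranged as a stack of thirds they read A–C–E–G, so A is the root (an A minor seventh chord).

A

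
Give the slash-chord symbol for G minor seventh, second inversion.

Second inversion of G minor seventh has the fifth (D) in the bass. As a slash chord: Gm7/D.

Gm7/D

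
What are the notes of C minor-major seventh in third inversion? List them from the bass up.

B, C, Eb, G

Spelling C minor-major seventh: C–Eb–G–B. In third inversion the seventh is bass, giving B, C, Eb, G from the bottom.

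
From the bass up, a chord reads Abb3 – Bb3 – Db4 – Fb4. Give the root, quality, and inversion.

The pitch classes Abb, Bb, Db, Fb arrange in thirds as Bb–Db–Fb–Abb: a Bb diminished seventh chord.
Abb is the seventh of Bb diminished seventh; seventh in the bass means third inversion (figured bass 4/2).

Bb diminished seventh, third inversion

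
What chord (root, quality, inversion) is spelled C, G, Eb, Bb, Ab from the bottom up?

Ab major ninth, first inversion

Reducing to letter names: C, G, Eb, Bb, Ab. These stack in thirds as Ab–C–Eb–G–Bb — an Ab major ninth chord.
The lowest note is C, the third of the chord, so this is first inversion.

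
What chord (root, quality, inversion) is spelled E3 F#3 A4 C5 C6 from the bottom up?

The pitch classes E, F#, A, C arrange in thirds as F#–A–C–E: an F# half-diminished seventh chord.
With the seventh (E) in the bass, the chord is in third inversion (figured bass 4/2).

F# half-diminished seventh, third inversion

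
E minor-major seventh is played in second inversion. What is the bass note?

B

In second inversion the fifth is lowest. For E minor-major seventh (E–G–B–D#) that is B.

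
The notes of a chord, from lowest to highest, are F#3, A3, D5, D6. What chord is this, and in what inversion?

D major, first inversion

Reducing to letter names: F#, A, D. These stack in thirds as D–F#–A — a D major triad.
F# is the third of D major; third in the bass means first inversion (figured bass 6).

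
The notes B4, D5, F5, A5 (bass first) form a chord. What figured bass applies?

7

The notes B, D, F, A stack in thirds as B–D–F–A — a B half-diminished seventh chord. The bass B is the root, so this is root position: figured 7.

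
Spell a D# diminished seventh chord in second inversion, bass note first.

The chord tones are D#–F#–A–C. With the fifth (A) lowest for second inversion: A, C, D#, F#.

A, C, D#, F#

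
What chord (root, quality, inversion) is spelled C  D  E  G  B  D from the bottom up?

The distinct note names are C, D, E, G, B. Stacked in thirds they read C–E–G–B–D, which is a major ninth chord on C.
C is the root of C major ninth; root in the bass means root position.

C major ninth, root position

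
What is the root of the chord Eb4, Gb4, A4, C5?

A

The distinct letter names are Eb, Gb, A, C. Arranged as a stack of thirds they read A–C–Eb–Gb, so A is the root (an A diminished seventh chord).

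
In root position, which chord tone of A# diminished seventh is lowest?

A#

A# diminished seventh is A#–C#–E–G. Root position places the root in the bass: A#.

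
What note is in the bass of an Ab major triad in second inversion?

Ab major is Ab–C–Eb. Second inversion places the fifth in the bass: Eb.

Eb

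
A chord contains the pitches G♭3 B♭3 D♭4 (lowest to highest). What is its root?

Gb

Reordering Gb, Bb, Db into stacked thirds gives Gb–Bb–Db; the bottom of that stack, Gb, is the root.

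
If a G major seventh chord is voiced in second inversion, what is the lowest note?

The fifth of G major seventh (G–B–D–F#) is D; that is the bass in second inversion.

D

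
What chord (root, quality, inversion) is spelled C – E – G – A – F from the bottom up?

The distinct note names are C, E, G, A, F. Stacked in thirds they read F–A–C–E–G, which is a major ninth chord on F.
With the fifth (C) in the bass, the chord is in second inversion.

F major ninth, second inversion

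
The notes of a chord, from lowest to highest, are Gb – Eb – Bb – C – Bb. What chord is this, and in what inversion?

The pitch classes Gb, Eb, Bb, C arrange in thirds as C–Eb–Gb–Bb: a C half-diminished seventh chord.
The lowest note is Gb, the fifth of the chord, so this is second inversion (figured bass 4/3).

C half-diminished seventh, second inversion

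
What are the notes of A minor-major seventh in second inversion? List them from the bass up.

Spelling A minor-major seventh: A–C–E–G#. In second inversion the fifth is bass, giving E, G#, A, C from the bottom.

E, G#, A, C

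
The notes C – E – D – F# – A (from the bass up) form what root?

C, E, D, F#, A are the tones of a D dominant ninth chord (D–F#–A–C–E), making D the root.

D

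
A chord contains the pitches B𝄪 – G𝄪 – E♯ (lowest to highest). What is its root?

B##, G##, E# are the tones of an E# augmented triad (E#–G##–B##), making E# the root.

E#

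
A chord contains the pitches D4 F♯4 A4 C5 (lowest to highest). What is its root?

D

Reordering D, F#, A, C into stacked thirds gives D–F#–A–C; the bottom of that stack, D, is the root.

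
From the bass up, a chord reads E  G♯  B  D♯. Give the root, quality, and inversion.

E major seventh, root position

The distinct note names are E, G#, B, D#. Stacked in thirds they read E–G#–B–D#, which is a major seventh chord on E.
The lowest note is E, the root of the chord, so this is root position (figured bass 7).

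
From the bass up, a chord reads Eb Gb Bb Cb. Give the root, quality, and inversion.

Cb major seventh, first inversion

The pitch classes Eb, Gb, Bb, Cb arrange in thirds as Cb–Eb–Gb–Bb: a Cb major seventh chord.
Eb is the third of Cb major seventh; third in the bass means first inversion (figured bass 6/5).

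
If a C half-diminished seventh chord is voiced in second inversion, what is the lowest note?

In second inversion the fifth is lowest. For C half-diminished seventh (C–Eb–Gb–Bb) that is Gb.

Gb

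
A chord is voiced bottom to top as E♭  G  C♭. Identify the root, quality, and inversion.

Cb augmented, first inversion

The pitch classes Eb, G, Cb arrange in thirds as Cb–Eb–G: a Cb augmented triad.
The lowest note is Eb, the third of the chord, so this is first inversion (figured bass 6).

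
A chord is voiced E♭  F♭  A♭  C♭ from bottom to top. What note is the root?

Fb

The distinct letter names are Eb, Fb, Ab, Cb. Arranged as a stack of thirds they read Fb–Ab–Cb–Eb, so Fb is the root (an Fb major seventh chord).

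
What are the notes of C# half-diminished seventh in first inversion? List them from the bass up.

E, G, B, C#

Spelling C# half-diminished seventh: C#–E–G–B. In first inversion the third is bass, giving E, G, B, C# from the bottom.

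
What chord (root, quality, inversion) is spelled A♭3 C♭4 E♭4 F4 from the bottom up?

Reducing to letter names: Ab, Cb, Eb, F. These stack in thirds as F–Ab–Cb–Eb — an F half-diminished seventh chord.
Ab is the third of F half-diminished seventh; third in the bass means first inversion (figured bass 6/5).

F half-diminished seventh, first inversion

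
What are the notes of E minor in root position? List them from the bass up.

E, G, B

E minor is E–G–B. Root position puts the root (E) in the bass, with the remaining tones above: E, G, B.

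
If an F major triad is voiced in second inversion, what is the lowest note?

C

In second inversion the fifth is lowest. For F major (F–A–C) that is C.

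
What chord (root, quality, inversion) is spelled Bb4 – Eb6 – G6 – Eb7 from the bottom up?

The pitch classes Bb, Eb, G arrange in thirds as Eb–G–Bb: an Eb major triad.
Bb is the fifth of Eb major; fifth in the bass means second inversion (figured bass 6/4).

Eb major, second inversion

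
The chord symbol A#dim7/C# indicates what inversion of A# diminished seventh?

A#dim7/C# means A# diminished seventh with C# in the bass. C# is the third of A# diminished seventh (A#–C#–E–G), so this is first inversion.

first inversion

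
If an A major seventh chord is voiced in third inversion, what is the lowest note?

G#

A major seventh is A–C#–E–G#. Third inversion places the seventh in the bass: G#.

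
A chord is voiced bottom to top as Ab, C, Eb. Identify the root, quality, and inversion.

The distinct note names are Ab, C, Eb. Stacked in thirds they read Ab–C–Eb, which is a major triad on Ab.
With the root (Ab) in the bass, the chord is in root position (figured bass 5/3).

Ab major, root position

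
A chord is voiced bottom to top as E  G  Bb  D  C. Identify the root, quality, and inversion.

C dominant ninth, first inversion

Reducing to letter names: E, G, Bb, D, C. These stack in thirds as C–E–G–Bb–D — a C dominant ninth chord.
With the third (E) in the bass, the chord is in first inversion.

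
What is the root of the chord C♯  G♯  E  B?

Reordering C#, G#, E, B into stacked thirds gives C#–E–G#–B; the bottom of that stack, C#, is the root.

C#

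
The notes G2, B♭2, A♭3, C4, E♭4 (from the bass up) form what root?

Reordering G, Bb, Ab, C, Eb into stacked thirds gives Ab–C–Eb–G–Bb; the bottom of that stack, Ab, is the root.

Ab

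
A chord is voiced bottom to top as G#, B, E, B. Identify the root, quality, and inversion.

E major, first inversion

Reducing to letter names: G#, B, E. These stack in thirds as E–G#–B — an E major triad.
The lowest note is G#, the third of the chord, so this is first inversion (figured bass 6).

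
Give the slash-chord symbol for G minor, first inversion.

First inversion of G minor has the third (Bb) in the bass. As a slash chord: Gm/Bb.

Gm/Bb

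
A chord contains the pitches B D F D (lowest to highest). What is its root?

B

Reordering B, D, F into stacked thirds gives B–D–F; the bottom of that stack, B, is the root.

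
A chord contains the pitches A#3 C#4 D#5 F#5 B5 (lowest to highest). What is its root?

A#, C#, D#, F#, B are the tones of a B major ninth chord (B–D#–F#–A#–C#), making B the root.

B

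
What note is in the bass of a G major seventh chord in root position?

In root position the root is lowest. For G major seventh (G–B–D–F#) that is G.

G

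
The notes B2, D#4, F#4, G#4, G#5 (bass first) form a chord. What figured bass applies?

6/5

The notes B, D#, F#, G# stack in thirds as G#–B–D#–F# — a G# minor seventh chord. The bass B is the third, so this is first inversion: figured 6/5.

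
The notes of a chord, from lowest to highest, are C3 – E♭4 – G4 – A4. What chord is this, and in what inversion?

A half-diminished seventh, first inversion

The pitch classes C, Eb, G, A arrange in thirds as A–C–Eb–G: an A half-diminished seventh chord.
The lowest note is C, the third of the chord, so this is first inversion (figured bass 6/5).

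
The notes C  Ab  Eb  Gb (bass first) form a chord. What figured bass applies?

6/5

The notes C, Ab, Eb, Gb stack in thirds as Ab–C–Eb–Gb — an Ab dominant seventh chord. The bass C is the third, so this is first inversion: figured 6/5.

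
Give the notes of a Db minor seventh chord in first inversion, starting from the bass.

Fb, Ab, Cb, Db

Db minor seventh is Db–Fb–Ab–Cb. First inversion puts the third (Fb) in the bass, with the remaining tones above: Fb, Ab, Cb, Db.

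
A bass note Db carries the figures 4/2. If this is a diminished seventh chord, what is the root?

E

The figures 4/2 mean the seventh of the chord is in the bass. If Db is the seventh of a diminished seventh chord, the root is E (chord tones E–G–Bb–Db).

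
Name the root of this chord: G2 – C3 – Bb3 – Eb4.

C

G, C, Bb, Eb are the tones of a C minor seventh chord (C–Eb–G–Bb), making C the root.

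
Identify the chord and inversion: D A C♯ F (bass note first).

The distinct note names are D, A, C#, F. Stacked in thirds they read D–F–A–C#, which is a minor-major seventh chord on D.
With the root (D) in the bass, the chord is in root position (figured bass 7).

D minor-major seventh, root position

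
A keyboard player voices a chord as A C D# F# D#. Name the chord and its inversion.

D# diminished seventh, second inversion

The pitch classes A, C, D#, F# arrange in thirds as D#–F#–A–C: a D# diminished seventh chord.
A is the fifth of D# diminished seventh; fifth in the bass means second inversion (figured bass 4/3).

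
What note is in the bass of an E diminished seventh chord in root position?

E diminished seventh is E–G–Bb–Db. Root position places the root in the bass: E.

E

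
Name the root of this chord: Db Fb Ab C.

Db, Fb, Ab, C are the tones of a Db minor-major seventh chord (Db–Fb–Ab–C), making Db the root.

Db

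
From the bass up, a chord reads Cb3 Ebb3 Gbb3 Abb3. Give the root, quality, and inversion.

Abb dominant seventh, first inversion

The distinct note names are Cb, Ebb, Gbb, Abb. Stacked in thirds they read Abb–Cb–Ebb–Gbb, which is a dominant seventh chord on Abb.
Cb is the third of Abb dominant seventh; third in the bass means first inversion (figured bass 6/5).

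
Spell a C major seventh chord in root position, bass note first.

C major seventh is C–E–G–B. Root position puts the root (C) in the bass, with the remaining tones above: C, E, G, B.

C, E, G, B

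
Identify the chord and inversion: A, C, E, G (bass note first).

A minor seventh, root position

Reducing to letter names: A, C, E, G. These stack in thirds as A–C–E–G — an A minor seventh chord.
With the root (A) in the bass, the chord is in root position (figured bass 7).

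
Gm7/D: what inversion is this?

second inversion

Gm7/D means G minor seventh with D in the bass. D is the fifth of G minor seventh (G–Bb–D–F), so this is second inversion.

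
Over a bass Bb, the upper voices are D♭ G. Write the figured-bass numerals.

The notes Bb, Db, G stack in thirds as G–Bb–Db — a G diminished triad. The bass Bb is the third, so this is first inversion: figured 6.

6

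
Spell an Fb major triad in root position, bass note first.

Fb, Ab, Cb

Fb major is Fb–Ab–Cb. Root position puts the root (Fb) in the bass, with the remaining tones above: Fb, Ab, Cb.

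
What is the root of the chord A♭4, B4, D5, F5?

Reordering Ab, B, D, F into stacked thirds gives B–D–F–Ab; the bottom of that stack, B, is the root.

B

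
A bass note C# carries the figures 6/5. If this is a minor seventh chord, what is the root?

A#

The figures 6/5 mean the third of the chord is in the bass. If C# is the third of a minor seventh chord, the root is A# (chord tones A#–C#–E#–G#).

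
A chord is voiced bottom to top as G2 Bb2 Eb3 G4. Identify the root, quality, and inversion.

Eb major, first inversion

Reducing to letter names: G, Bb, Eb. These stack in thirds as Eb–G–Bb — an Eb major triad.
The lowest note is G, the third of the chord, so this is first inversion (figured bass 6).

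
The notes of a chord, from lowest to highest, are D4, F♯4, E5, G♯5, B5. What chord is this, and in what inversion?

E dominant ninth, third inversion

The distinct note names are D, F#, E, G#, B. Stacked in thirds they read E–G#–B–D–F#, which is a dominant ninth chord on E.
D is the seventh of E dominant ninth; seventh in the bass means third inversion.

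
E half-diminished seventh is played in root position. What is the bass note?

In root position the root is lowest. For E half-diminished seventh (E–G–Bb–D) that is E.

E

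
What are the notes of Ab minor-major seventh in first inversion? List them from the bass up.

Cb, Eb, G, Ab

The chord tones are Ab–Cb–Eb–G. With the third (Cb) lowest for first inversion: Cb, Eb, G, Ab.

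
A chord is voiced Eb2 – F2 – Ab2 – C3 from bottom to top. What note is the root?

F

Eb, F, Ab, C are the tones of an F minor seventh chord (F–Ab–C–Eb), making F the root.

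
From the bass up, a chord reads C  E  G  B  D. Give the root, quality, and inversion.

The pitch classes C, E, G, B, D arrange in thirds as C–E–G–B–D: a C major ninth chord.
With the root (C) in the bass, the chord is in root position.

C major ninth, root position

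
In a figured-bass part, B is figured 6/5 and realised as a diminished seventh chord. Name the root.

G#

The figures 6/5 mean the third of the chord is in the bass. If B is the third of a diminished seventh chord, the root is G# (chord tones G#–B–D–F).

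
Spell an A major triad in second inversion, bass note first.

E, A, C#

A major is A–C#–E. Second inversion puts the fifth (E) in the bass, with the remaining tones above: E, A, C#.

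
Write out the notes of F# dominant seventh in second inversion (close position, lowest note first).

C#, E, F#, A#

Spelling F# dominant seventh: F#–A#–C#–E. In second inversion the fifth is bass, giving C#, E, F#, A# from the bottom.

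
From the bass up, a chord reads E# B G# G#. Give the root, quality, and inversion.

E# diminished, root position

The distinct note names are E#, B, G#. Stacked in thirds they read E#–G#–B, which is a diminished triad on E#.
The lowest note is E#, the root of the chord, so this is root position (figured bass 5/3).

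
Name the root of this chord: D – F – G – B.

G

Reordering D, F, G, B into stacked thirds gives G–B–D–F; the bottom of that stack, G, is the root.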